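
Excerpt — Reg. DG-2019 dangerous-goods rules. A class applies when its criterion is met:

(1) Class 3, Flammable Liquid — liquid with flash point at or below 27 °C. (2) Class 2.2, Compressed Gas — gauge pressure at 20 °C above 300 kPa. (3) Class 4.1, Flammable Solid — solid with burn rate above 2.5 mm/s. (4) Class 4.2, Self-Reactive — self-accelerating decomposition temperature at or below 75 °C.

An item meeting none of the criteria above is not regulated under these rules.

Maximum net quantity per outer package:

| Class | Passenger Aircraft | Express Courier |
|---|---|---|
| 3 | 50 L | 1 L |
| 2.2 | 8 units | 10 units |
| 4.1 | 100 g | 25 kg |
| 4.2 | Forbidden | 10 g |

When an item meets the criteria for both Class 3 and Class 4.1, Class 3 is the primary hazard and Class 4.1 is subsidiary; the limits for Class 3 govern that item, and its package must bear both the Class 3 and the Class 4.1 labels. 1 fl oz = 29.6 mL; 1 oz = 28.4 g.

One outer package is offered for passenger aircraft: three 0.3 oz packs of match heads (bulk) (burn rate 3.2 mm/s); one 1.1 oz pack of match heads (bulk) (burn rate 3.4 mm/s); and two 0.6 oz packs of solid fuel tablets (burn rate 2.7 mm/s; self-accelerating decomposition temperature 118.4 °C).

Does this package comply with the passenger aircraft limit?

Match heads (bulk): burn rate 3.2 mm/s > 2.5 mm/s → Class 4.1 (Flammable Solid).
Burn rate 3.4 mm/s meets the Class 4.1 criterion (Flammable Solid), so the match heads (bulk) are Class 4.1.
Burn rate 2.7 mm/s meets the Class 4.1 criterion (Flammable Solid), so the solid fuel tablets are Class 4.1.
Total Class 4.1: (three 0.3 oz packs = 25.56 g) + (one 1.1 oz pack = 31.24 g) + (two 0.6 oz packs = 34.08 g) = 90.88 g.
90.88 g is within the passenger aircraft limit of 100 g for Class 4.1.

Yes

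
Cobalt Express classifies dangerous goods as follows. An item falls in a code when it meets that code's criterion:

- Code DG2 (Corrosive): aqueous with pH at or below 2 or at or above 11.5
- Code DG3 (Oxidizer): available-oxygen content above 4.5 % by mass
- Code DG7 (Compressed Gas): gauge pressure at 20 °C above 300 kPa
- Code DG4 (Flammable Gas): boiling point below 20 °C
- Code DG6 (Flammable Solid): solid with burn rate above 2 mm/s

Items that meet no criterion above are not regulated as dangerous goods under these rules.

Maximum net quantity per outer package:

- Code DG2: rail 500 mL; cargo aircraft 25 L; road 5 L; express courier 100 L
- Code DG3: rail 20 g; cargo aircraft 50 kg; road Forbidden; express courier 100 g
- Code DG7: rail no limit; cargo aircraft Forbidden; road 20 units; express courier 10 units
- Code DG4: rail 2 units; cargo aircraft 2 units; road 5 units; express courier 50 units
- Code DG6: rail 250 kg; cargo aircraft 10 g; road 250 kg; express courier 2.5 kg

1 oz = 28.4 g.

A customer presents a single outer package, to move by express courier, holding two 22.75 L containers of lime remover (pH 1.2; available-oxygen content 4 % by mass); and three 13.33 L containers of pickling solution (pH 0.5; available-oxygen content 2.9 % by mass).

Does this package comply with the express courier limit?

pH 1.2 meets the Code DG2 criterion (Corrosive), so the lime remover is Code DG2.
Pickling solution: pH 0.5 ≤ 2 → Code DG2 (Corrosive).
Code DG2 net quantity: (two 22.75 L containers = 45.5 L) + (three 13.33 L containers = 39.99 L) = 85.49 L.
85.49 L ≤ 100 L (express courier limit, Code DG2) — within limit.

Yes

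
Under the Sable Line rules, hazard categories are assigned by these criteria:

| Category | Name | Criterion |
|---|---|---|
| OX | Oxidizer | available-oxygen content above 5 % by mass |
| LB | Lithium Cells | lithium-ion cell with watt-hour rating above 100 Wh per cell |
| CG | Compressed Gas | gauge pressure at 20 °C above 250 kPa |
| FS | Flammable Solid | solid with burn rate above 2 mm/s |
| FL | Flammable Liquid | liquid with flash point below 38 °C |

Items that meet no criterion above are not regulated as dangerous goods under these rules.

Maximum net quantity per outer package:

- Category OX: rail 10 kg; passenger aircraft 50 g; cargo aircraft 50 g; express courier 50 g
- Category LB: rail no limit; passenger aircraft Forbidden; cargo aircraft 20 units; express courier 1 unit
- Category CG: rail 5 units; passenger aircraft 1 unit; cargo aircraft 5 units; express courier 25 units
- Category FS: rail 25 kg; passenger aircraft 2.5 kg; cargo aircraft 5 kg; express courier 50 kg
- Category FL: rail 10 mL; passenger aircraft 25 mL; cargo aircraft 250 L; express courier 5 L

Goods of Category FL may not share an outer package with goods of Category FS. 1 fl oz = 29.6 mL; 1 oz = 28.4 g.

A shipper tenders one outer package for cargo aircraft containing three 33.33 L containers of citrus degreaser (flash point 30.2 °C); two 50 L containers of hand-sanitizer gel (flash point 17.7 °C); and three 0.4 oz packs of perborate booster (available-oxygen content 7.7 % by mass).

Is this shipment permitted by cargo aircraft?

The citrus degreaser has flash point 30.2 °C, which is < 38 °C, so it is Category FL (Flammable Liquid).
Hand-sanitizer gel: flash point 17.7 °C < 38 °C → Category FL (Flammable Liquid).
Perborate booster: available-oxygen content 7.7 % by mass > 5 % by mass → Category OX (Oxidizer).
Total Category FL: (three 33.33 L containers = 99.99 L) + (two 50 L containers = 100 L) = 199.99 L.
199.99 L is within the cargo aircraft limit of 250 L for Category FL.
Category OX quantity: three 0.4 oz packs = 34.08 g.
That is within the Category OX cargo aircraft limit of 50 g.
The segregation rule (Category FL with Category FS) does not apply to Category FL with Category OX.
Every hazard category is within its cargo aircraft limit and no segregation rule is violated.

Yes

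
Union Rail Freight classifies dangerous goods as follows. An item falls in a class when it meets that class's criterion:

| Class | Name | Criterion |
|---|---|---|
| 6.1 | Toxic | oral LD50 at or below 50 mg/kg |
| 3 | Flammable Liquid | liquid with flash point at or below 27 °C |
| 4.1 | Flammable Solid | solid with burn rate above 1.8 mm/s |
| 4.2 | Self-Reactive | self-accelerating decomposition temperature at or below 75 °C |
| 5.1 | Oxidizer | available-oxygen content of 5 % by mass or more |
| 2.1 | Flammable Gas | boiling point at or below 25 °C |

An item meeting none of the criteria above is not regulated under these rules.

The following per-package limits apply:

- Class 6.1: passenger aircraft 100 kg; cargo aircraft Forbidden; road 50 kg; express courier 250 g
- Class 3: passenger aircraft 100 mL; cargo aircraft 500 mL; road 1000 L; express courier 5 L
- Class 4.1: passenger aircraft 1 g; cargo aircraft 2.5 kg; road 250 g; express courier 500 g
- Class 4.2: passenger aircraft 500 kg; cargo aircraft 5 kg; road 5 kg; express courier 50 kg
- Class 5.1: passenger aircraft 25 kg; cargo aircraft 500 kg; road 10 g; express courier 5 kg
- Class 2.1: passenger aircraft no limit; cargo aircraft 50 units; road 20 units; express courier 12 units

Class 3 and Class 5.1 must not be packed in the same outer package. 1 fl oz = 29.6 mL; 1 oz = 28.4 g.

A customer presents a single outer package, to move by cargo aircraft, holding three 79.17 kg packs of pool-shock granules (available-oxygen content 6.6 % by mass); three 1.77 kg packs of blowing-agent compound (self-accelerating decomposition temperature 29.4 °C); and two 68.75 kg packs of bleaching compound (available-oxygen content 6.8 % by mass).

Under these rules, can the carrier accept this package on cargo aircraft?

No

With available-oxygen content 6.6 % by mass (≥ 5 % by mass), the pool-shock granules fall in Class 5.1.
With self-accelerating decomposition temperature 29.4 °C (≤ 75 °C), the blowing-agent compound falls in Class 4.2.
Bleaching compound: available-oxygen content 6.8 % by mass ≥ 5 % by mass → Class 5.1 (Oxidizer).
Total Class 5.1: (three 79.17 kg packs = 237.51 kg) + (two 68.75 kg packs = 137.5 kg) = 375.01 kg.
375.01 kg ≤ 500 kg (cargo aircraft limit, Class 5.1) — within limit.
Class 4.2 quantity: three 1.77 kg packs = 5.31 kg.
5.31 kg > 5 kg (cargo aircraft limit, Class 4.2) — over the limit.
The segregation rule (Class 3 with Class 5.1) does not apply to Class 5.1 with Class 4.2.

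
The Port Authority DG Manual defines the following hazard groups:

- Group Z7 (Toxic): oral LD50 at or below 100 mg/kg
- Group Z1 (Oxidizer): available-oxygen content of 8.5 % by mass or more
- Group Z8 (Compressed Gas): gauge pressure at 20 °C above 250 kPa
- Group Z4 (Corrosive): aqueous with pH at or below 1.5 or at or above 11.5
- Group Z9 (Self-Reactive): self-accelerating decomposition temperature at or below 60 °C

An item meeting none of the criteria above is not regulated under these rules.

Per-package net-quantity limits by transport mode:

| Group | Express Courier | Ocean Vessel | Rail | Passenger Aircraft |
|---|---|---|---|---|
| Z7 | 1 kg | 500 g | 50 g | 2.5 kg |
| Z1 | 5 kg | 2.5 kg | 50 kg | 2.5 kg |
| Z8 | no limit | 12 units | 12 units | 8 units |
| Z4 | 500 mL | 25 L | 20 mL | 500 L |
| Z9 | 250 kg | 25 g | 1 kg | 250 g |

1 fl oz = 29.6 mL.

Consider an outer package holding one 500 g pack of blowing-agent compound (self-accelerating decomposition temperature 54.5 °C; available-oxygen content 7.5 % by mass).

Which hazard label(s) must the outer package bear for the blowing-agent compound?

Self-accelerating decomposition temperature 54.5 °C meets the Group Z9 criterion (Self-Reactive), so the blowing-agent compound is Group Z9.
Only the Group Z9 label is required.

Group Z9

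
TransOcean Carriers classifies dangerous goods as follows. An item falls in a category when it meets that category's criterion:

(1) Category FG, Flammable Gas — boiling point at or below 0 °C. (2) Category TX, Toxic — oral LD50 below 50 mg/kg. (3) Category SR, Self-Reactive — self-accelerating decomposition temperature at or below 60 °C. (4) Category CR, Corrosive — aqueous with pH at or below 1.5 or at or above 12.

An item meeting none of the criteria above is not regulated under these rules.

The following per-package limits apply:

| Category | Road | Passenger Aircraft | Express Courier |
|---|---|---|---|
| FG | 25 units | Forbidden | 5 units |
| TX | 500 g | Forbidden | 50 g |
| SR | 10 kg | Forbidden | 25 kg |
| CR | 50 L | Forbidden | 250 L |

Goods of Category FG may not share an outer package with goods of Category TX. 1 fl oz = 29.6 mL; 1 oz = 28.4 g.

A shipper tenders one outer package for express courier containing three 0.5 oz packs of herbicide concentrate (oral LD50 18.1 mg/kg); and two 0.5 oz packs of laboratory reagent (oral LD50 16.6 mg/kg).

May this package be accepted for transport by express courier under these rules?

No

Oral LD50 18.1 mg/kg meets the Category TX criterion (Toxic), so the herbicide concentrate is Category TX.
The laboratory reagent has oral LD50 16.6 mg/kg, which is < 50 mg/kg, so it is Category TX (Toxic).
Total Category TX: (three 0.5 oz packs = 42.6 g) + (two 0.5 oz packs = 28.4 g) = 71 g.
That exceeds the Category TX express courier limit of 50 g.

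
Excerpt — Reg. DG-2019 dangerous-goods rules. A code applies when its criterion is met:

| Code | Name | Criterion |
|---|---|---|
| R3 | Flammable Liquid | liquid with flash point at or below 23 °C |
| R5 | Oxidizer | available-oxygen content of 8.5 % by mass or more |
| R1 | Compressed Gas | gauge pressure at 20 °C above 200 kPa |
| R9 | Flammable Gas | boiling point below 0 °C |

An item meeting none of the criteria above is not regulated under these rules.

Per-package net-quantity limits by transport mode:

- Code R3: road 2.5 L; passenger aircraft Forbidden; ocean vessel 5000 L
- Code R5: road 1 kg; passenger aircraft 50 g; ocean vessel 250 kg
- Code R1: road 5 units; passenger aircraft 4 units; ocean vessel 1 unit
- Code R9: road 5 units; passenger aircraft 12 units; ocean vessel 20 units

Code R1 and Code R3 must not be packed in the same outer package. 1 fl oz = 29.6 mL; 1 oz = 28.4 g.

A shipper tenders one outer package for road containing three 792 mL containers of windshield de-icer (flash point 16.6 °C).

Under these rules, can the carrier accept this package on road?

The windshield de-icer has flash point 16.6 °C, which is ≤ 23 °C, so it is Code R3 (Flammable Liquid).
Code R3 quantity: three 792 mL containers = 2.376 L.
2.376 L is within the road limit of 2.5 L for Code R3.

Yes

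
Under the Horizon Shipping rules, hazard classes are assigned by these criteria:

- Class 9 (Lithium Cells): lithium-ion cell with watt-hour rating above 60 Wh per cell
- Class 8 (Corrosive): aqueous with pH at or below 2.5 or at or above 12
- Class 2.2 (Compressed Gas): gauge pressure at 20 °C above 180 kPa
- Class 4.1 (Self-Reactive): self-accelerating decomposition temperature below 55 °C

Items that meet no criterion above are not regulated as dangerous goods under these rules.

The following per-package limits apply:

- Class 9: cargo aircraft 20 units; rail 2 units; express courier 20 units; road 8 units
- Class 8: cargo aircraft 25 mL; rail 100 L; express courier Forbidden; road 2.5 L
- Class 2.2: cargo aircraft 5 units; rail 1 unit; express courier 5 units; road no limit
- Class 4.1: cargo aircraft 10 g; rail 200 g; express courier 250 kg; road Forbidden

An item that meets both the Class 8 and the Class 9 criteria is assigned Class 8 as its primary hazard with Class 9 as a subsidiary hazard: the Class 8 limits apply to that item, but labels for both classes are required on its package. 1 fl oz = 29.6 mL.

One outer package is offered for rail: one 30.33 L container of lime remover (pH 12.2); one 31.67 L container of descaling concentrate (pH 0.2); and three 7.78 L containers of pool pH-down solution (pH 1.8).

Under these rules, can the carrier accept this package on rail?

With pH 12.2 (≥ 12), the lime remover falls in Class 8.
The descaling concentrate has pH 0.2, which is ≤ 2.5, so it is Class 8 (Corrosive).
With pH 1.8 (≤ 2.5), the pool pH-down solution falls in Class 8.
Total Class 8: 30.33 L + 31.67 L + (three 7.78 L containers = 23.34 L) = 85.34 L.
85.34 L ≤ 100 L (rail limit, Class 8) — within limit.

Yes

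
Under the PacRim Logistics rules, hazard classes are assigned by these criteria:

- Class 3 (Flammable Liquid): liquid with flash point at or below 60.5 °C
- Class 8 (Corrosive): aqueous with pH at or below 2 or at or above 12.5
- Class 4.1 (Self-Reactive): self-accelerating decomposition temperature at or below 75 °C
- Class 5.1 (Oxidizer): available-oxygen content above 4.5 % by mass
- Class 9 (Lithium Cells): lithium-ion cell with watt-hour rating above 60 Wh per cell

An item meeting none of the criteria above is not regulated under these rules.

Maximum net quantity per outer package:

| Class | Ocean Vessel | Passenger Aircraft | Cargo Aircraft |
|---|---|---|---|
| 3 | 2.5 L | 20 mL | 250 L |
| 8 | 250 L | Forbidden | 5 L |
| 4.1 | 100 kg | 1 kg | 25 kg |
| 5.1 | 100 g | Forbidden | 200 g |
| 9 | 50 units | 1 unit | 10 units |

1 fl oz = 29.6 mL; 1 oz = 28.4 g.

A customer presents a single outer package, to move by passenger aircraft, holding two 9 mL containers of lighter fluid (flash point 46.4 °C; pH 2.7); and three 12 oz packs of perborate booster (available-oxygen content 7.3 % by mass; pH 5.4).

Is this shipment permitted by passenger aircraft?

The lighter fluid has flash point 46.4 °C, which is ≤ 60.5 °C, so it is Class 3 (Flammable Liquid).
Available-oxygen content 7.3 % by mass meets the Class 5.1 criterion (Oxidizer), so the perborate booster is Class 5.1.
Class 3 quantity: two 9 mL containers = 18 mL.
18 mL is within the passenger aircraft limit of 20 mL for Class 3.
Class 5.1 quantity: three 12 oz packs = 1022.4 g.
By passenger aircraft, Class 5.1 is Forbidden regardless of quantity.

No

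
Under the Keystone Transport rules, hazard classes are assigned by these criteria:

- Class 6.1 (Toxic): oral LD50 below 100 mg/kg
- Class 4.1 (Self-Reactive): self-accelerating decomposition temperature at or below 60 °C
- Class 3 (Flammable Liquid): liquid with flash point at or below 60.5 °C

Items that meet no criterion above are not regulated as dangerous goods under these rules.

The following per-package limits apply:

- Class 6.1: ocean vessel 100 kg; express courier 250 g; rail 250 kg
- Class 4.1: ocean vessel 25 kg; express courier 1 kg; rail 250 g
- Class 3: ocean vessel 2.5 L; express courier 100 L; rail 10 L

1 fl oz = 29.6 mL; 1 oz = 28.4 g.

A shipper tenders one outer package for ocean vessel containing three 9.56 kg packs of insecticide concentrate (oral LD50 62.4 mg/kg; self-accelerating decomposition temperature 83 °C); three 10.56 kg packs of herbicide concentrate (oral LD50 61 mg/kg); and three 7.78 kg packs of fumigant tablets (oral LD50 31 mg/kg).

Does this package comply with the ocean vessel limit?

The insecticide concentrate has oral LD50 62.4 mg/kg, which is < 100 mg/kg, so it is Class 6.1 (Toxic).
Herbicide concentrate: oral LD50 61 mg/kg < 100 mg/kg → Class 6.1 (Toxic).
Fumigant tablets: oral LD50 31 mg/kg < 100 mg/kg → Class 6.1 (Toxic).
Class 6.1 net quantity: (three 9.56 kg packs = 28.68 kg) + (three 10.56 kg packs = 31.68 kg) + (three 7.78 kg packs = 23.34 kg) = 83.7 kg.
83.7 kg ≤ 100 kg (ocean vessel limit, Class 6.1) — within limit.

Yes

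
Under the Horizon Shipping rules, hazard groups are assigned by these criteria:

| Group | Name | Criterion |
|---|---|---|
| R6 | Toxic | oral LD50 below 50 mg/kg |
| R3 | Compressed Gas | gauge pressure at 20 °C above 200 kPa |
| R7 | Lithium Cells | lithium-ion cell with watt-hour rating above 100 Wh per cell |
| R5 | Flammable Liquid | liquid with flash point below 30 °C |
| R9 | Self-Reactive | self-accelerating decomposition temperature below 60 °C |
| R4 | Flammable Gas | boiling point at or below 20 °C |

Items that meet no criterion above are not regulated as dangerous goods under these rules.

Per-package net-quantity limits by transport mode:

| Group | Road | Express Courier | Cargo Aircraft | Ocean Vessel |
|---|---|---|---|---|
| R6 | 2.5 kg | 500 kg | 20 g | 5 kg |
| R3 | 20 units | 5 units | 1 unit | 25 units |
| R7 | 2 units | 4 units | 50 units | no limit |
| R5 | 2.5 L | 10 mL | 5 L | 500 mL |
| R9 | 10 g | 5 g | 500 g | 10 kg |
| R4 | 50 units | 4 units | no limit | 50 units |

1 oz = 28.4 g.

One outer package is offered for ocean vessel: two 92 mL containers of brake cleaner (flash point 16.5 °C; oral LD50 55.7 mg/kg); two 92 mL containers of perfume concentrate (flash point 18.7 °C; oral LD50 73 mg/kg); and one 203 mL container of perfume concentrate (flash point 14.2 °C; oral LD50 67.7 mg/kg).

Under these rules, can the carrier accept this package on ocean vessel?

No

Flash point 16.5 °C meets the Group R5 criterion (Flammable Liquid), so the brake cleaner is Group R5.
Flash point 18.7 °C meets the Group R5 criterion (Flammable Liquid), so the perfume concentrate is Group R5.
With flash point 14.2 °C (< 30 °C), the perfume concentrate falls in Group R5.
Total Group R5: (two 92 mL containers = 184 mL) + (two 92 mL containers = 184 mL) + 203 mL = 571 mL.
571 mL exceeds the ocean vessel limit of 500 mL for Group R5.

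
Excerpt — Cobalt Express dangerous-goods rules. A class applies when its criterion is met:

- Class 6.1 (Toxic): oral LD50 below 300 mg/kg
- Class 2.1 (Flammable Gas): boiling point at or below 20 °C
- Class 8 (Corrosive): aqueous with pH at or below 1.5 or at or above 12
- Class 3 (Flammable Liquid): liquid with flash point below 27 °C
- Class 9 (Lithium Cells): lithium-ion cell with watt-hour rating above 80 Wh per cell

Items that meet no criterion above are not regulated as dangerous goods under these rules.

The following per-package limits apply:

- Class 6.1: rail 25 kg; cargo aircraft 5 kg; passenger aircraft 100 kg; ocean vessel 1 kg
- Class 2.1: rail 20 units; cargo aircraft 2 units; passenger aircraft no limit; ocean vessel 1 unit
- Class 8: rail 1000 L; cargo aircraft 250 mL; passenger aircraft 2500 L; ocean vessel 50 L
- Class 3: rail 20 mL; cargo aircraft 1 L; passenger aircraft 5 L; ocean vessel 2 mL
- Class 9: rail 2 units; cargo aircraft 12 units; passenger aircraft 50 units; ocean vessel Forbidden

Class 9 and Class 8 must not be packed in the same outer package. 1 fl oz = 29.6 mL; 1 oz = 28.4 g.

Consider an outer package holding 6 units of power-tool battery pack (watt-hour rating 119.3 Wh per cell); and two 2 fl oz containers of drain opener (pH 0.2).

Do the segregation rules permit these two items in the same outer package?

Watt-hour rating 119.3 Wh per cell meets the Class 9 criterion (Lithium Cells), so the power-tool battery pack is Class 9.
With pH 0.2 (≤ 1.5), the drain opener falls in Class 8.
Class 9 and Class 8 may not share an outer package.

No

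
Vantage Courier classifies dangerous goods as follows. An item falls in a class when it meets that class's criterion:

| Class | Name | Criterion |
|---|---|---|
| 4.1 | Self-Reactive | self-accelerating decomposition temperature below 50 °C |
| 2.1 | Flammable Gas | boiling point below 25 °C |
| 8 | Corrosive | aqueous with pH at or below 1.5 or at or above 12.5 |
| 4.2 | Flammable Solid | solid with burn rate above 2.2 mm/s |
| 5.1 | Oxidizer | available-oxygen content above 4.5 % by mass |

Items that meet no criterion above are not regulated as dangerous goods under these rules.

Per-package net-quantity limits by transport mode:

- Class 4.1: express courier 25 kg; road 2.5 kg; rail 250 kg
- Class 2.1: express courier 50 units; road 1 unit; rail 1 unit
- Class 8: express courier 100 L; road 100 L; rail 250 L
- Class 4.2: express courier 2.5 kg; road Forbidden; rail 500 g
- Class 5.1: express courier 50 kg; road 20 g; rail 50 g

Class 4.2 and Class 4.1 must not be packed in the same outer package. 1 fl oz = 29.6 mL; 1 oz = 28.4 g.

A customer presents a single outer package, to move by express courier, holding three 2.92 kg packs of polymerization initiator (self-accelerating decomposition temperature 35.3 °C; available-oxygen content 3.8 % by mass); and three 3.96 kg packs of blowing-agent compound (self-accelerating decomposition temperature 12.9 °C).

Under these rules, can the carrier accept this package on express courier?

The polymerization initiator has self-accelerating decomposition temperature 35.3 °C, which is < 50 °C, so it is Class 4.1 (Self-Reactive).
Blowing-agent compound: self-accelerating decomposition temperature 12.9 °C < 50 °C → Class 4.1 (Self-Reactive).
Class 4.1 net quantity: (three 2.92 kg packs = 8.76 kg) + (three 3.96 kg packs = 11.88 kg) = 20.64 kg.
20.64 kg is within the express courier limit of 25 kg for Class 4.1.

Yes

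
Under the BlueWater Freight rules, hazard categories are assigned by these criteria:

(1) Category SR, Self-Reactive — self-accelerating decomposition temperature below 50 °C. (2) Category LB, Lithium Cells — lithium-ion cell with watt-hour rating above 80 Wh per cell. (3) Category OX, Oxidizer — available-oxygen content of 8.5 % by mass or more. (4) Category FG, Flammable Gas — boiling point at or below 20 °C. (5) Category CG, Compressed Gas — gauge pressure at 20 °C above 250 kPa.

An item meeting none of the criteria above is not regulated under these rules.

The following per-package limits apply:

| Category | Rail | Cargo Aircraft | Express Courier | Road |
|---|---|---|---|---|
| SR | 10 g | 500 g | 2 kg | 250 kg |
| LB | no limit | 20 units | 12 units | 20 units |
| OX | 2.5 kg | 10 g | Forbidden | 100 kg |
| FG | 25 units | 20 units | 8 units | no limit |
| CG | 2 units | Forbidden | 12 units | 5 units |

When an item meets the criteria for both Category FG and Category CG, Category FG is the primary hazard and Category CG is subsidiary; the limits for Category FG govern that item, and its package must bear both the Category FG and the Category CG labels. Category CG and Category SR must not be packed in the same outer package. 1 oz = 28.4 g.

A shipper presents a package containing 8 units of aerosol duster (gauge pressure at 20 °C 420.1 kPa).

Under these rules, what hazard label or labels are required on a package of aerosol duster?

Aerosol duster: gauge pressure at 20 °C 420.1 kPa > 250 kPa → Category CG (Compressed Gas).
Only the Category CG label is required.

Category CG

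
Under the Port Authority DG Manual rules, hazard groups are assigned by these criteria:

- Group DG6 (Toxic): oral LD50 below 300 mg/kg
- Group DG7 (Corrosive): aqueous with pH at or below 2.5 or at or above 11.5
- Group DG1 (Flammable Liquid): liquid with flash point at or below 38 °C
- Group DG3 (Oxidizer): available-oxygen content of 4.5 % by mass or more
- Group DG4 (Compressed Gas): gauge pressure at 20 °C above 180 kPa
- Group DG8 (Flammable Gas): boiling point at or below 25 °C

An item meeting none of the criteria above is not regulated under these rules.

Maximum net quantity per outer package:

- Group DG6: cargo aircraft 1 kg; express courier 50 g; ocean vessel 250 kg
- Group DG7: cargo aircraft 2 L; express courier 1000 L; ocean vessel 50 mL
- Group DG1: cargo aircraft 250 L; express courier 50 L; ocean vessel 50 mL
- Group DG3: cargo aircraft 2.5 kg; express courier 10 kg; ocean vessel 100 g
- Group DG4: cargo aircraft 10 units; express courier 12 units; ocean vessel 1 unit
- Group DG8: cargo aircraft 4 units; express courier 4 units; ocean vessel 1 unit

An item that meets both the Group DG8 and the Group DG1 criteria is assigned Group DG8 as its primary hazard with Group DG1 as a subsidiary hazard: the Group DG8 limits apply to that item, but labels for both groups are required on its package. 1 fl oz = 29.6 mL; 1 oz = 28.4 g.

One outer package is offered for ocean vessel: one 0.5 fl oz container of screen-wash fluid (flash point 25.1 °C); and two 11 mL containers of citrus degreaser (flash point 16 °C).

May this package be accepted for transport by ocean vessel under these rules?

Flash point 25.1 °C meets the Group DG1 criterion (Flammable Liquid), so the screen-wash fluid is Group DG1.
Flash point 16 °C meets the Group DG1 criterion (Flammable Liquid), so the citrus degreaser is Group DG1.
Group DG1 net quantity: (one 0.5 fl oz container = 14.8 mL) + (two 11 mL containers = 22 mL) = 36.8 mL.
That is within the Group DG1 ocean vessel limit of 50 mL.

Yes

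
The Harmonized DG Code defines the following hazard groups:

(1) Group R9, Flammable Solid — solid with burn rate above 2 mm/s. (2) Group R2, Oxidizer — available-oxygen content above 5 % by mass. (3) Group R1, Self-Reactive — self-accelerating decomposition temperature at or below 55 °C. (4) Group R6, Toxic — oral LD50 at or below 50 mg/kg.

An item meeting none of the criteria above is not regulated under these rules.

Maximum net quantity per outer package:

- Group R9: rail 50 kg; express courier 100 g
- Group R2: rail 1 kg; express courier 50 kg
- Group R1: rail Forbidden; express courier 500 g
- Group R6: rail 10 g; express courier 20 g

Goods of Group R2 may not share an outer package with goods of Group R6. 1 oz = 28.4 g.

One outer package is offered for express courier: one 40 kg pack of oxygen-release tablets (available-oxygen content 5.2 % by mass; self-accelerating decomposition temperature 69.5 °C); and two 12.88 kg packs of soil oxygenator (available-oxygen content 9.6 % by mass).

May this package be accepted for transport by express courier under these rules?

With available-oxygen content 5.2 % by mass (> 5 % by mass), the oxygen-release tablets fall in Group R2.
With available-oxygen content 9.6 % by mass (> 5 % by mass), the soil oxygenator falls in Group R2.
Total Group R2: 40 kg + (two 12.88 kg packs = 25.76 kg) = 65.76 kg.
65.76 kg > 50 kg (express courier limit, Group R2) — over the limit.

No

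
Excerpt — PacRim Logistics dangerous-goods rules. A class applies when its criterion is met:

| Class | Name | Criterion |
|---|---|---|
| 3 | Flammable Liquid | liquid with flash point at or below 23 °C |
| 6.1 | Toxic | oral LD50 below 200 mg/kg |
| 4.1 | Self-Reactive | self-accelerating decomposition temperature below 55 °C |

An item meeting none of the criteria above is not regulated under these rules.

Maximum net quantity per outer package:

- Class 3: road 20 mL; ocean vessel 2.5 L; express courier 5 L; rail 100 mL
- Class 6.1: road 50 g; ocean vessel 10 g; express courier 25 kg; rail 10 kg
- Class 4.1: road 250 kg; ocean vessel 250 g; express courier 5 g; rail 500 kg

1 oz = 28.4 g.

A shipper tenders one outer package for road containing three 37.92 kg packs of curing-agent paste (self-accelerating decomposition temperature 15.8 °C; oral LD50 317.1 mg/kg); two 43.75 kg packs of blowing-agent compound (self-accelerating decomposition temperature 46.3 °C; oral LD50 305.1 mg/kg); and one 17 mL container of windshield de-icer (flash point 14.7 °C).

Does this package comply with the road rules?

With self-accelerating decomposition temperature 15.8 °C (< 55 °C), the curing-agent paste falls in Class 4.1.
Blowing-agent compound: self-accelerating decomposition temperature 46.3 °C < 55 °C → Class 4.1 (Self-Reactive).
Windshield de-icer: flash point 14.7 °C ≤ 23 °C → Class 3 (Flammable Liquid).
Total Class 4.1: (three 37.92 kg packs = 113.76 kg) + (two 43.75 kg packs = 87.5 kg) = 201.26 kg.
201.26 kg ≤ 250 kg (road limit, Class 4.1) — within limit.
Class 3 quantity: 17 mL.
17 mL is within the road limit of 20 mL for Class 3.
Every hazard class is within its road limit and no segregation rule is violated.

Yes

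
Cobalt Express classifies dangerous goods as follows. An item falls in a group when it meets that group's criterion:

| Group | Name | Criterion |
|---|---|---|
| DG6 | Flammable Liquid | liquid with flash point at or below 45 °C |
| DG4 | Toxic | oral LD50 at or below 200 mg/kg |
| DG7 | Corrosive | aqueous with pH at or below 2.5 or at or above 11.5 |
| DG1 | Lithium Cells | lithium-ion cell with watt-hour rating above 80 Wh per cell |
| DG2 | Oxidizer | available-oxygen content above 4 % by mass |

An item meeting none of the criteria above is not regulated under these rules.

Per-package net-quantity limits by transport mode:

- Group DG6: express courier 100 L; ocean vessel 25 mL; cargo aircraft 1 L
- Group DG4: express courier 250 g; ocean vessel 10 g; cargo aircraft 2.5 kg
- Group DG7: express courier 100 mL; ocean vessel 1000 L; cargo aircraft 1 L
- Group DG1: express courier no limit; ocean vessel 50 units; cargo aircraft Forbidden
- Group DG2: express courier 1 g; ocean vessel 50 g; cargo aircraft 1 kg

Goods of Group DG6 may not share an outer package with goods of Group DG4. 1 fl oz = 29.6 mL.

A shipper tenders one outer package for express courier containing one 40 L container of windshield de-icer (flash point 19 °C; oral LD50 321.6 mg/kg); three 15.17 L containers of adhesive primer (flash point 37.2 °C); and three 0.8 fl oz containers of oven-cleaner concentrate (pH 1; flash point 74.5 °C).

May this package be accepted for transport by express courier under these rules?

Yes

Windshield de-icer: flash point 19 °C ≤ 45 °C → Group DG6 (Flammable Liquid).
With flash point 37.2 °C (≤ 45 °C), the adhesive primer falls in Group DG6.
The oven-cleaner concentrate has pH 1, which is ≤ 2.5, so it is Group DG7 (Corrosive).
Group DG6 net quantity: 40 L + (three 15.17 L containers = 45.51 L) = 85.51 L.
85.51 L is within the express courier limit of 100 L for Group DG6.
Group DG7 quantity: three 0.8 fl oz containers = 71.04 mL.
That is within the Group DG7 express courier limit of 100 mL.
The segregation rule (Group DG6 with Group DG4) does not apply to Group DG6 with Group DG7.
Every hazard group is within its express courier limit and no segregation rule is violated.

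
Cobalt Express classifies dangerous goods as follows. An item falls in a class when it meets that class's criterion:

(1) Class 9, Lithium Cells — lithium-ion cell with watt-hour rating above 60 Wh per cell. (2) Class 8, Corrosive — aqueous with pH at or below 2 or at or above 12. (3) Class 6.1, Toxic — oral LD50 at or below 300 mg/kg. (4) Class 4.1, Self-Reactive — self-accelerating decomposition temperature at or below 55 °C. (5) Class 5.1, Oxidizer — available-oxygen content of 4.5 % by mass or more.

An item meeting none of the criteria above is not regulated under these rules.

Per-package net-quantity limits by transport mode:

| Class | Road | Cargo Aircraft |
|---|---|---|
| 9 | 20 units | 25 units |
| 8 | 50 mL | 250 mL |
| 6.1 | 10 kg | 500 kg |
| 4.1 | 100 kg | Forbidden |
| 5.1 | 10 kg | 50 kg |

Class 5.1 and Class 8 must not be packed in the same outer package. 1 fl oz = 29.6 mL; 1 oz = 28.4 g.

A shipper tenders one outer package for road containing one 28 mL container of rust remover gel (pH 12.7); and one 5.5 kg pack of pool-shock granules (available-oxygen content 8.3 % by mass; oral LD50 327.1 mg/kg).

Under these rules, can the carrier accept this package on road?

No

With pH 12.7 (≥ 12), the rust remover gel falls in Class 8.
With available-oxygen content 8.3 % by mass (≥ 4.5 % by mass), the pool-shock granules fall in Class 5.1.
Class 5.1 quantity: 5.5 kg.
That is within the Class 5.1 road limit of 10 kg.
Class 8 quantity: 28 mL.
28 mL is within the road limit of 50 mL for Class 8.
Class 5.1 and Class 8 may not share an outer package.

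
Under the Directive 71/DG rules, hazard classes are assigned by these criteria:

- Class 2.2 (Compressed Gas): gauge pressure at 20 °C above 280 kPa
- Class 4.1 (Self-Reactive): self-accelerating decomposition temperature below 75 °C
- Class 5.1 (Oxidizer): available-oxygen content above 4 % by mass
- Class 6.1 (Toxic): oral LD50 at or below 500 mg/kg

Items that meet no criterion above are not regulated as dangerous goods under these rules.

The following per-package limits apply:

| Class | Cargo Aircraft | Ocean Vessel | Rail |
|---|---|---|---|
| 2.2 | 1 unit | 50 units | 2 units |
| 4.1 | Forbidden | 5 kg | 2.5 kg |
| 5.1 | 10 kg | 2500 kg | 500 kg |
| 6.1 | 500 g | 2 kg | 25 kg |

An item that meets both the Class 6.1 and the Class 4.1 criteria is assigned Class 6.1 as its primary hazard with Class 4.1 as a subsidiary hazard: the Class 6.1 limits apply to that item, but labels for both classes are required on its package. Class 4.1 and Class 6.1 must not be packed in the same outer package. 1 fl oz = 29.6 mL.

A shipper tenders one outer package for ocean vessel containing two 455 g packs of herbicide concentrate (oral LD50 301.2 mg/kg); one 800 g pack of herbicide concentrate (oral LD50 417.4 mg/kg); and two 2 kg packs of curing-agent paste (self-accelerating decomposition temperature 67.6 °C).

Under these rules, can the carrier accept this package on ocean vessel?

No

With oral LD50 301.2 mg/kg (≤ 500 mg/kg), the herbicide concentrate falls in Class 6.1.
With oral LD50 417.4 mg/kg (≤ 500 mg/kg), the herbicide concentrate falls in Class 6.1.
Self-accelerating decomposition temperature 67.6 °C meets the Class 4.1 criterion (Self-Reactive), so the curing-agent paste is Class 4.1.
Class 4.1 quantity: two 2 kg packs = 4 kg.
4 kg ≤ 5 kg (ocean vessel limit, Class 4.1) — within limit.
Class 6.1 net quantity: (two 455 g packs = 910 g) + 800 g = 1.71 kg.
1.71 kg is within the ocean vessel limit of 2 kg for Class 6.1.
Class 4.1 and Class 6.1 may not share an outer package.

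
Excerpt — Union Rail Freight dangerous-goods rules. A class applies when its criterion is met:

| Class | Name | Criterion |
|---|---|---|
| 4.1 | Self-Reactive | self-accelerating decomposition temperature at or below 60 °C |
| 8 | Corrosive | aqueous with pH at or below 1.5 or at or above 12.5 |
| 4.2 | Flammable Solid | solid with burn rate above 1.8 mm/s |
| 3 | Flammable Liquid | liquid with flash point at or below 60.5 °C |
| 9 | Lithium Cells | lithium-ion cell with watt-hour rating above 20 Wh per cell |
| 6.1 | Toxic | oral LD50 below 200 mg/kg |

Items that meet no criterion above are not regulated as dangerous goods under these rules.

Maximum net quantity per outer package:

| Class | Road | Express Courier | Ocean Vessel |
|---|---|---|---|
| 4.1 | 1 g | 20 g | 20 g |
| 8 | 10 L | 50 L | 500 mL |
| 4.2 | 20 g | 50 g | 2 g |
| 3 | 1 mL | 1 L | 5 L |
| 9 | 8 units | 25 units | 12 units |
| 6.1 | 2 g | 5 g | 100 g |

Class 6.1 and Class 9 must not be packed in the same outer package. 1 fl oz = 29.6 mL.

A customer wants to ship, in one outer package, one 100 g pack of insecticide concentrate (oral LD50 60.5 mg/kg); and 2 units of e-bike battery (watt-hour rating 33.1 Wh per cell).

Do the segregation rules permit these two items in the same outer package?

Insecticide concentrate: oral LD50 60.5 mg/kg < 200 mg/kg → Class 6.1 (Toxic).
The e-bike battery has watt-hour rating 33.1 Wh per cell, which is > 20 Wh per cell, so it is Class 9 (Lithium Cells).
Class 6.1 and Class 9 may not share an outer package.

No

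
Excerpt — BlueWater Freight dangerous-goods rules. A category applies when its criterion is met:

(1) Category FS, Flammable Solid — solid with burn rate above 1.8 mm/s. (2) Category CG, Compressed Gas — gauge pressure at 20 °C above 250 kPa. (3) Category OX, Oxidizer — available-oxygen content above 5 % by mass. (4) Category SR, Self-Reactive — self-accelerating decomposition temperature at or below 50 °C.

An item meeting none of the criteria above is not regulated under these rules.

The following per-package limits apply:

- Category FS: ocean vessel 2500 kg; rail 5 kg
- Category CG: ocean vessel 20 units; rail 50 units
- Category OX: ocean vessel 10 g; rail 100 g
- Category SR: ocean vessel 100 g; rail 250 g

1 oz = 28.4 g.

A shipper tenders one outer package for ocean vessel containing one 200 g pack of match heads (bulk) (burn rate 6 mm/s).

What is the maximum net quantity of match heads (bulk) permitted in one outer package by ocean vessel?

Burn rate 6 mm/s meets the Category FS criterion (Flammable Solid), so the match heads (bulk) are Category FS.
The ocean vessel limit for Category FS is 2500 kg.

2500 kg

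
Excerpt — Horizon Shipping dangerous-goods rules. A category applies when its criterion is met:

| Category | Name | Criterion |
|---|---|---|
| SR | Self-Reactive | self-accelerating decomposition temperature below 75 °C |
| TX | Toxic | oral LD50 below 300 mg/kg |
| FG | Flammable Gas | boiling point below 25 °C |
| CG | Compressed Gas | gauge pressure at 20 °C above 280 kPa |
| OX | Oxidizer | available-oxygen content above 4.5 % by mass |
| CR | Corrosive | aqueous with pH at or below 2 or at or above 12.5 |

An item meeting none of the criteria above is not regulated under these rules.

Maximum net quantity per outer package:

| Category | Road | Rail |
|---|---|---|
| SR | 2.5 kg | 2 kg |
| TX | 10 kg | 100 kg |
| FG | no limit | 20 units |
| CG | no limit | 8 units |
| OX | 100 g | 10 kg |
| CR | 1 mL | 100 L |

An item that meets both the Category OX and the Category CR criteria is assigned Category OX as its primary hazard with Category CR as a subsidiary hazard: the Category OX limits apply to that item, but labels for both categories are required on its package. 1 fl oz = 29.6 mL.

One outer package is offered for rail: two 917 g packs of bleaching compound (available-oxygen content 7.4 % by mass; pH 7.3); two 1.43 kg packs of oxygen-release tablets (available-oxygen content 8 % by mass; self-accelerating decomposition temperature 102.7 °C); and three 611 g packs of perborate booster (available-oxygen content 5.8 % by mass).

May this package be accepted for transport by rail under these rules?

Bleaching compound: available-oxygen content 7.4 % by mass > 4.5 % by mass → Category OX (Oxidizer).
Available-oxygen content 8 % by mass meets the Category OX criterion (Oxidizer), so the oxygen-release tablets are Category OX.
Available-oxygen content 5.8 % by mass meets the Category OX criterion (Oxidizer), so the perborate booster is Category OX.
Category OX net quantity: (two 917 g packs = 1.834 kg) + (two 1.43 kg packs = 2.86 kg) + (three 611 g packs = 1.833 kg) = 6.527 kg.
6.527 kg ≤ 10 kg (rail limit, Category OX) — within limit.

Yes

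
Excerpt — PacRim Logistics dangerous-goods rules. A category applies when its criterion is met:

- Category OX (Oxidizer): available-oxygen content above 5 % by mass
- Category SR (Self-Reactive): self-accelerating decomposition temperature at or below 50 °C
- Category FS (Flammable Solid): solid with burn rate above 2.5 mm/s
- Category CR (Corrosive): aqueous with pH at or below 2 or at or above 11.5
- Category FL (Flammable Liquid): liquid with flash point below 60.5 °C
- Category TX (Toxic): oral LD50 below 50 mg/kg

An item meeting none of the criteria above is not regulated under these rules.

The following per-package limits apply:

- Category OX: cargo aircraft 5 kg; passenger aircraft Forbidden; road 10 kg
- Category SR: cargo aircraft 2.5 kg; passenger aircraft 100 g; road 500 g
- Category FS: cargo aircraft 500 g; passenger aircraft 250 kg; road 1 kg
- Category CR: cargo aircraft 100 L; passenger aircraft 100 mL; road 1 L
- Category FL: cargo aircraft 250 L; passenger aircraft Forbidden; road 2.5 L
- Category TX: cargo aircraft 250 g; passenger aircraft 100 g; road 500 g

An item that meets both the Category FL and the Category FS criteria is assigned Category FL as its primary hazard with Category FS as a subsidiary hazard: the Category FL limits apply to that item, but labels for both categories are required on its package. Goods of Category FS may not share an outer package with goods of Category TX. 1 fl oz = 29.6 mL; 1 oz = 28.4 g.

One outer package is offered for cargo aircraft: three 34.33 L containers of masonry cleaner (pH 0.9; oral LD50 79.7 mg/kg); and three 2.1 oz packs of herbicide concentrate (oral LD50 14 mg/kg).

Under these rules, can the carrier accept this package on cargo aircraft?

No

With pH 0.9 (≤ 2), the masonry cleaner falls in Category CR.
The herbicide concentrate has oral LD50 14 mg/kg, which is < 50 mg/kg, so it is Category TX (Toxic).
Category CR quantity: three 34.33 L containers = 102.99 L.
That exceeds the Category CR cargo aircraft limit of 100 L.
Category TX quantity: three 2.1 oz packs = 178.92 g.
178.92 g is within the cargo aircraft limit of 250 g for Category TX.
The segregation rule (Category FS with Category TX) does not apply to Category CR with Category TX.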